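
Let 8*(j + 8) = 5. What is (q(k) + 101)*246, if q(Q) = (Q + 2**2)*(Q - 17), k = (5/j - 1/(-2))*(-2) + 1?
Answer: 14738598/3481 ≈ 4234.0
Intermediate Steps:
j = -59/8 (j = -8 + (1/8)*5 = -8 + 5/8 = -59/8 ≈ -7.3750)
k = 80/59 (k = (5/(-59/8) - 1/(-2))*(-2) + 1 = (5*(-8/59) - 1*(-1/2))*(-2) + 1 = (-40/59 + 1/2)*(-2) + 1 = -21/118*(-2) + 1 = 21/59 + 1 = 80/59 ≈ 1.3559)
q(Q) = (-17 + Q)*(4 + Q) (q(Q) = (Q + 4)*(-17 + Q) = (4 + Q)*(-17 + Q) = (-17 + Q)*(4 + Q))
(q(k) + 101)*246 = ((-68 + (80/59)**2 - 13*80/59) + 101)*246 = ((-68 + 6400/3481 - 1040/59) + 101)*246 = (-291668/3481 + 101)*246 = (59913/3481)*246 = 14738598/3481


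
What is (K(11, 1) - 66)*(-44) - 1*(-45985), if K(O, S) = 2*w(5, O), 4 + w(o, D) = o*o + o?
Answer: 46601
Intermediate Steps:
w(o, D) = -4 + o + o² (w(o, D) = -4 + (o*o + o) = -4 + (o² + o) = -4 + (o + o²) = -4 + o + o²)
K(O, S) = 52 (K(O, S) = 2*(-4 + 5 + 5²) = 2*(-4 + 5 + 25) = 2*26 = 52)
(K(11, 1) - 66)*(-44) - 1*(-45985) = (52 - 66)*(-44) - 1*(-45985) = -14*(-44) + 45985 = 616 + 45985 = 46601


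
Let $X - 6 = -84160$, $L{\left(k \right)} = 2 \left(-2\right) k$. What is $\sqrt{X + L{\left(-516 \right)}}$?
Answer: $i \sqrt{82090} \approx 286.51 i$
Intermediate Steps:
$L{\left(k \right)} = - 4 k$
$X = -84154$ ($X = 6 - 84160 = -84154$)
$\sqrt{X + L{\left(-516 \right)}} = \sqrt{-84154 - -2064} = \sqrt{-84154 + 2064} = \sqrt{-82090} = i \sqrt{82090}$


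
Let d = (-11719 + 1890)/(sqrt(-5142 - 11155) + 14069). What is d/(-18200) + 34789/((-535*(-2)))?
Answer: 12533606657676347/385493785149200 - 9829*I*sqrt(16297)/3602745655600 ≈ 32.513 - 3.4828e-7*I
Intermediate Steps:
d = -9829/(14069 + I*sqrt(16297)) (d = -9829/(sqrt(-16297) + 14069) = -9829/(I*sqrt(16297) + 14069) = -9829/(14069 + I*sqrt(16297)) ≈ -0.69857 + 0.0063387*I)
d/(-18200) + 34789/((-535*(-2))) = (-138284201/197953058 + 9829*I*sqrt(16297)/197953058)/(-18200) + 34789/((-535*(-2))) = (-138284201/197953058 + 9829*I*sqrt(16297)/197953058)*(-1/18200) + 34789/1070 = (138284201/3602745655600 - 9829*I*sqrt(16297)/3602745655600) + 34789*(1/1070) = (138284201/3602745655600 - 9829*I*sqrt(16297)/3602745655600) + 34789/1070 = 12533606657676347/385493785149200 - 9829*I*sqrt(16297)/3602745655600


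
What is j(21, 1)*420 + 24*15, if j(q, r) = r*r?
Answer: 780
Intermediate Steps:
j(q, r) = r**2
j(21, 1)*420 + 24*15 = 1**2*420 + 24*15 = 1*420 + 360 = 420 + 360 = 780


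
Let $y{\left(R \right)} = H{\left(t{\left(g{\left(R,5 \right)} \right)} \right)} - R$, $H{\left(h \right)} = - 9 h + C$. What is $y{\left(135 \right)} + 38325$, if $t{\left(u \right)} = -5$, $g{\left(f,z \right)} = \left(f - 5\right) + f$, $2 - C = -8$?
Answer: $38245$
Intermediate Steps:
$C = 10$ ($C = 2 - -8 = 2 + 8 = 10$)
$g{\left(f,z \right)} = -5 + 2 f$ ($g{\left(f,z \right)} = \left(-5 + f\right) + f = -5 + 2 f$)
$H{\left(h \right)} = 10 - 9 h$ ($H{\left(h \right)} = - 9 h + 10 = 10 - 9 h$)
$y{\left(R \right)} = 55 - R$ ($y{\left(R \right)} = \left(10 - -45\right) - R = \left(10 + 45\right) - R = 55 - R$)
$y{\left(135 \right)} + 38325 = \left(55 - 135\right) + 38325 = -80 + 38325 = 38245$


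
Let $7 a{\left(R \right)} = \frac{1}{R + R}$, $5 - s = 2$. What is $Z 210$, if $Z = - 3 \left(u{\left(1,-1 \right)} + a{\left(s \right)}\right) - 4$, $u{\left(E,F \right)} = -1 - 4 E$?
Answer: $2295$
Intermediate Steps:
$s = 3$ ($s = 5 - 2 = 3$)
$a{\left(R \right)} = \frac{1}{14 R}$ ($a{\left(R \right)} = \frac{1}{7 \left(R + R\right)} = \frac{1}{7 \cdot 2 R} = \frac{\frac{1}{2} \frac{1}{R}}{7} = \frac{1}{14 R}$)
$Z = \frac{153}{14}$ ($Z = - 3 \left(\left(-1 - 4\right) + \frac{1}{14 \cdot 3}\right) - 4 = - 3 \left(\left(-1 - 4\right) + \frac{1}{14} \cdot \frac{1}{3}\right) - 4 = - 3 \left(-5 + \frac{1}{42}\right) - 4 = \left(-3\right) \left(- \frac{209}{42}\right) - 4 = \frac{209}{14} - 4 = \frac{153}{14} \approx 10.929$)
$Z 210 = \frac{153}{14} \cdot 210 = 2295$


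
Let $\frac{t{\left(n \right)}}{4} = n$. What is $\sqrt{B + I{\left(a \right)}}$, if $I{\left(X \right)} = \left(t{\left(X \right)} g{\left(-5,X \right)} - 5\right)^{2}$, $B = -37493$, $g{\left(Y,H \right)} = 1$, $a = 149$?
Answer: $2 \sqrt{77947} \approx 558.38$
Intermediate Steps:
$t{\left(n \right)} = 4 n$
$I{\left(X \right)} = \left(-5 + 4 X\right)^{2}$ ($I{\left(X \right)} = \left(4 X 1 - 5\right)^{2} = \left(4 X - 5\right)^{2} = \left(-5 + 4 X\right)^{2}$)
$\sqrt{B + I{\left(a \right)}} = \sqrt{-37493 + \left(-5 + 4 \cdot 149\right)^{2}} = \sqrt{-37493 + \left(-5 + 596\right)^{2}} = \sqrt{-37493 + 591^{2}} = \sqrt{-37493 + 349281} = \sqrt{311788} = 2 \sqrt{77947}$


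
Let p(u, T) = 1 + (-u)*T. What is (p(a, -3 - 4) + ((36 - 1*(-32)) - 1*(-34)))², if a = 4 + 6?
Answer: 29929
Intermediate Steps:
a = 10
p(u, T) = 1 - T*u
(p(a, -3 - 4) + ((36 - 1*(-32)) - 1*(-34)))² = ((1 - 1*(-3 - 4)*10) + ((36 - 1*(-32)) - 1*(-34)))² = ((1 - 1*(-7)*10) + ((36 + 32) + 34))² = ((1 + 70) + (68 + 34))² = (71 + 102)² = 173² = 29929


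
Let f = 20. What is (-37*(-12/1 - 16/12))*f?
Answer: 29600/3 ≈ 9866.7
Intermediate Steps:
(-37*(-12/1 - 16/12))*f = -37*(-12/1 - 16/12)*20 = -37*(-12*1 - 16*1/12)*20 = -37*(-12 - 4/3)*20 = -37*(-40/3)*20 = (1480/3)*20 = 29600/3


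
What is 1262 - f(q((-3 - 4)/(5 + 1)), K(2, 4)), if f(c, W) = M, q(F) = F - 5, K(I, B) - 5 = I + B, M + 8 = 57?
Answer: 1213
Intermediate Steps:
M = 49 (M = -8 + 57 = 49)
K(I, B) = 5 + B + I (K(I, B) = 5 + (I + B) = 5 + (B + I) = 5 + B + I)
q(F) = -5 + F
f(c, W) = 49
1262 - f(q((-3 - 4)/(5 + 1)), K(2, 4)) = 1262 - 1*49 = 1262 - 49 = 1213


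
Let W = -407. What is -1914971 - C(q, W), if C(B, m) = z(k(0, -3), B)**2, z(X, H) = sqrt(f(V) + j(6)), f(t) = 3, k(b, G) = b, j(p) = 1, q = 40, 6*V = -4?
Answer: -1914975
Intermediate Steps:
V = -2/3 (V = (1/6)*(-4) = -2/3 ≈ -0.66667)
z(X, H) = 2 (z(X, H) = sqrt(3 + 1) = sqrt(4) = 2)
C(B, m) = 4 (C(B, m) = 2**2 = 4)
-1914971 - C(q, W) = -1914971 - 1*4 = -1914971 - 4 = -1914975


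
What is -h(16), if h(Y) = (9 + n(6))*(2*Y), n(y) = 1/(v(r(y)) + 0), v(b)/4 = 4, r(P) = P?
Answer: -290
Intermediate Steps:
v(b) = 16 (v(b) = 4*4 = 16)
n(y) = 1/16 (n(y) = 1/(16 + 0) = 1/16)
h(Y) = 145*Y/8 (h(Y) = (9 + 1/16)*(2*Y) = 145*(2*Y)/16 = 145*Y/8)
-h(16) = -145*16/8 = -1*290 = -290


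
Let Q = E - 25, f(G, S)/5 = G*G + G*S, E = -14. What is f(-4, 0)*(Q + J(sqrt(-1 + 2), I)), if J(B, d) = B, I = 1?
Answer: -3040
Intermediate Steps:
f(G, S) = 5*G**2 + 5*G*S (f(G, S) = 5*(G*G + G*S) = 5*(G**2 + G*S) = 5*G**2 + 5*G*S)
Q = -39 (Q = -14 - 25 = -39)
f(-4, 0)*(Q + J(sqrt(-1 + 2), I)) = (5*(-4)*(-4 + 0))*(-39 + sqrt(-1 + 2)) = (5*(-4)*(-4))*(-39 + sqrt(1)) = 80*(-39 + 1) = 80*(-38) = -3040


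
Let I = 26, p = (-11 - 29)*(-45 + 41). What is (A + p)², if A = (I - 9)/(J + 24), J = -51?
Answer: 18515809/729 ≈ 25399.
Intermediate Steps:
p = 160 (p = -40*(-4) = 160)
A = -17/27 (A = (26 - 9)/(-51 + 24) = 17/(-27) = 17*(-1/27) = -17/27 ≈ -0.62963)
(A + p)² = (-17/27 + 160)² = (4303/27)² = 18515809/729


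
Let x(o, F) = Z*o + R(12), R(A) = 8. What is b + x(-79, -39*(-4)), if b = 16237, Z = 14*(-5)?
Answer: 21775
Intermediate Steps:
Z = -70
x(o, F) = 8 - 70*o (x(o, F) = -70*o + 8 = 8 - 70*o)
b + x(-79, -39*(-4)) = 16237 + (8 - 70*(-79)) = 16237 + (8 + 5530) = 16237 + 5538 = 21775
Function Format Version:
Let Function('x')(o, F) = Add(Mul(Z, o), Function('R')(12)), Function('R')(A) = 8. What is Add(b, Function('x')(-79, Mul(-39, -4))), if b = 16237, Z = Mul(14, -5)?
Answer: 21775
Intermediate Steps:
Z = -70
Function('x')(o, F) = Add(8, Mul(-70, o)) (Function('x')(o, F) = Add(Mul(-70, o), 8) = Add(8, Mul(-70, o)))
Add(b, Function('x')(-79, Mul(-39, -4))) = Add(16237, Add(8, Mul(-70, -79))) = Add(16237, Add(8, 5530)) = Add(16237, 5538) = 21775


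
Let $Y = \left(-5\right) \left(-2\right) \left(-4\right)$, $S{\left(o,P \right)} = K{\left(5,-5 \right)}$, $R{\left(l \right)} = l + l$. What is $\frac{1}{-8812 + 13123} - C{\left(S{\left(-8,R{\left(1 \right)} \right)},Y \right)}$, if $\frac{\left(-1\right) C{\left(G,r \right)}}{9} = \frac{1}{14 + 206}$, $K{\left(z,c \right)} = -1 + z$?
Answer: $\frac{39019}{948420} \approx 0.041141$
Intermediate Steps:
$R{\left(l \right)} = 2 l$
$S{\left(o,P \right)} = 4$ ($S{\left(o,P \right)} = -1 + 5 = 4$)
$Y = -40$ ($Y = 10 \left(-4\right) = -40$)
$C{\left(G,r \right)} = - \frac{9}{220}$ ($C{\left(G,r \right)} = - \frac{9}{14 + 206} = - \frac{9}{220}$)
$\frac{1}{-8812 + 13123} - C{\left(S{\left(-8,R{\left(1 \right)} \right)},Y \right)} = \frac{1}{-8812 + 13123} - - \frac{9}{220} = \frac{1}{4311} + \frac{9}{220} = \frac{39019}{948420}$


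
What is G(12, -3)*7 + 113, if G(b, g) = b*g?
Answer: -139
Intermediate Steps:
G(12, -3)*7 + 113 = (12*(-3))*7 + 113 = -36*7 + 113 = -252 + 113 = -139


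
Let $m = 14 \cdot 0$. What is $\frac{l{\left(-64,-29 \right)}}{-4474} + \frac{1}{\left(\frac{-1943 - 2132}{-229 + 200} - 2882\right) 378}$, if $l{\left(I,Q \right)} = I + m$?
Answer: $\frac{961603415}{67226623758} \approx 0.014304$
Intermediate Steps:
$m = 0$
$l{\left(I,Q \right)} = I$ ($l{\left(I,Q \right)} = I + 0 = I$)
$\frac{l{\left(-64,-29 \right)}}{-4474} + \frac{1}{\left(\frac{-1943 - 2132}{-229 + 200} - 2882\right) 378} = - \frac{64}{-4474} + \frac{1}{\left(\frac{-1943 - 2132}{-229 + 200} - 2882\right) 378} = \left(-64\right) \left(- \frac{1}{4474}\right) + \frac{1}{- \frac{4075}{-29} - 2882} \cdot \frac{1}{378} = \frac{32}{2237} + \frac{1}{\left(-4075\right) \left(- \frac{1}{29}\right) - 2882} \cdot \frac{1}{378} = \frac{32}{2237} + \frac{1}{\frac{4075}{29} - 2882} \cdot \frac{1}{378} = \frac{32}{2237} + \frac{1}{- \frac{79503}{29}} \cdot \frac{1}{378} = \frac{32}{2237} - \frac{29}{30052134} = \frac{961603415}{67226623758}$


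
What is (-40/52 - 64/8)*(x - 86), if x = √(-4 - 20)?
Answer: 9804/13 - 228*I*√6/13 ≈ 754.15 - 42.96*I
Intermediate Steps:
x = 2*I*√6 (x = √(-24) = 2*I*√6 ≈ 4.899*I)
(-40/52 - 64/8)*(x - 86) = (-40/52 - 64/8)*(2*I*√6 - 86) = (-40*1/52 - 64*⅛)*(-86 + 2*I*√6) = (-10/13 - 8)*(-86 + 2*I*√6) = -114*(-86 + 2*I*√6)/13 = 9804/13 - 228*I*√6/13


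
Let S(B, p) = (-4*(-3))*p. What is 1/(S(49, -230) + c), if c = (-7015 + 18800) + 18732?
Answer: 1/27757 ≈ 3.6027e-5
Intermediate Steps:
c = 30517 (c = 11785 + 18732 = 30517)
S(B, p) = 12*p
1/(S(49, -230) + c) = 1/(12*(-230) + 30517) = 1/(-2760 + 30517) = 1/27757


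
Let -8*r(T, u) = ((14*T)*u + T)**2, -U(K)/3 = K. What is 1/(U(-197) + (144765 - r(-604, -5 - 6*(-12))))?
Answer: 1/40208386398 ≈ 2.4870e-11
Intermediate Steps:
U(K) = -3*K
r(T, u) = -(T + 14*T*u)**2/8 (r(T, u) = -((14*T)*u + T)**2/8 = -(14*T*u + T)**2/8 = -(T + 14*T*u)**2/8)
1/(U(-197) + (144765 - r(-604, -5 - 6*(-12)))) = 1/(-3*(-197) + (144765 - (-1)*(-604)**2*(1 + 14*(-5 - 6*(-12)))**2/8)) = 1/(591 + (144765 - (-1)*364816*(1 + 14*(-5 + 72))**2/8)) = 1/(591 + (144765 - (-1)*364816*(1 + 14*67)**2/8)) = 1/(591 + (144765 - (-1)*364816*(1 + 938)**2/8)) = 1/(591 + (144765 - (-1)*364816*939**2/8)) = 1/(591 + (144765 - (-1)*364816*881721/8)) = 1/(591 + (144765 - 1*(-40208241042))) = 1/(591 + (144765 + 40208241042)) = 1/(591 + 40208385807) = 1/40208386398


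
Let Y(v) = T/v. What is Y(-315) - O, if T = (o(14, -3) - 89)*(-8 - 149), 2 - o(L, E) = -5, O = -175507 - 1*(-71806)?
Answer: 32652941/315 ≈ 1.0366e+5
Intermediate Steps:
O = -103701 (O = -175507 + 71806 = -103701)
o(L, E) = 7 (o(L, E) = 2 - 1*(-5) = 2 + 5 = 7)
T = 12874 (T = (7 - 89)*(-8 - 149) = -82*(-157) = 12874)
Y(v) = 12874/v
Y(-315) - O = 12874/(-315) - 1*(-103701) = 12874*(-1/315) + 103701 = -12874/315 + 103701 = 32652941/315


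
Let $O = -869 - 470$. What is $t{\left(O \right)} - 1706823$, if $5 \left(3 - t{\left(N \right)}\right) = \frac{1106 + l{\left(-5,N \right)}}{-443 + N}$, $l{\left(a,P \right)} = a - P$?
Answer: $- \frac{1520776376}{891} \approx -1.7068 \cdot 10^{6}$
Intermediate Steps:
$O = -1339$ ($O = -869 - 470 = -1339$)
$t{\left(N \right)} = 3 - \frac{1101 - N}{5 \left(-443 + N\right)}$ ($t{\left(N \right)} = 3 - \frac{\left(1106 - \left(5 + N\right)\right) \frac{1}{-443 + N}}{5} = 3 - \frac{\left(1101 - N\right) \frac{1}{-443 + N}}{5} = 3 - \frac{\frac{1}{-443 + N} \left(1101 - N\right)}{5} = 3 - \frac{1101 - N}{5 \left(-443 + N\right)}$)
$t{\left(O \right)} - 1706823 = \frac{2 \left(-3873 + 8 \left(-1339\right)\right)}{5 \left(-443 - 1339\right)} - 1706823 = \frac{2 \left(-3873 - 10712\right)}{5 \left(-1782\right)} - 1706823 = \frac{2}{5} \left(- \frac{1}{1782}\right) \left(-14585\right) - 1706823 = \frac{2917}{891} - 1706823 = - \frac{1520776376}{891}$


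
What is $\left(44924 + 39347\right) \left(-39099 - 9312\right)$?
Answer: $-4079643381$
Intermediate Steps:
$\left(44924 + 39347\right) \left(-39099 - 9312\right) = 84271 \left(-48411\right) = -4079643381$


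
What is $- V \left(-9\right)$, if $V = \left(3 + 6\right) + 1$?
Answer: $90$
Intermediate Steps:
$V = 10$ ($V = 9 + 1 = 10$)
$- V \left(-9\right) = \left(-1\right) 10 \left(-9\right) = \left(-10\right) \left(-9\right) = 90$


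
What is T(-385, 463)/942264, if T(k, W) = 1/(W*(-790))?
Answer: -1/344651903280 ≈ -2.9015e-12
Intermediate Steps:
T(k, W) = -1/(790*W) (T(k, W) = -1/790/W = -1/(790*W))
T(-385, 463)/942264 = -1/790/463/942264 = -1/790*1/463*(1/942264) = -1/365770*1/942264 = -1/344651903280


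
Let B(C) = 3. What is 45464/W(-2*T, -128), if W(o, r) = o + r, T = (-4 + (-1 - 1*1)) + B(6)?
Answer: -22732/61 ≈ -372.66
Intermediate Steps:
T = -3 (T = (-4 + (-1 - 1*1)) + 3 = (-4 + (-1 - 1)) + 3 = (-4 - 2) + 3 = -6 + 3 = -3)
45464/W(-2*T, -128) = 45464/(-2*(-3) - 128) = 45464/(6 - 128) = 45464/(-122) = 45464*(-1/122) = -22732/61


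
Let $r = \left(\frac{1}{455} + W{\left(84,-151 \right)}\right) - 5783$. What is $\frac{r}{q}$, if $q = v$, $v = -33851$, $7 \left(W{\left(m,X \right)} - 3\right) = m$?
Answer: $\frac{2624439}{15402205} \approx 0.17039$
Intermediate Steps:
$W{\left(m,X \right)} = 3 + \frac{m}{7}$
$q = -33851$
$r = - \frac{2624439}{455}$ ($r = \left(\frac{1}{455} + \left(3 + \frac{1}{7} \cdot 84\right)\right) - 5783 = \left(\frac{1}{455} + \left(3 + 12\right)\right) - 5783 = \left(\frac{1}{455} + 15\right) - 5783 = \frac{6826}{455} - 5783 = - \frac{2624439}{455} \approx -5768.0$)
$\frac{r}{q} = - \frac{2624439}{455 \left(-33851\right)} = \left(- \frac{2624439}{455}\right) \left(- \frac{1}{33851}\right) = \frac{2624439}{15402205}$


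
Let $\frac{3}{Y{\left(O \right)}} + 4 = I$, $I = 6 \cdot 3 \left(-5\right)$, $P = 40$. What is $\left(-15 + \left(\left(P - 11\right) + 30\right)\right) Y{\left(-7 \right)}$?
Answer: $- \frac{66}{47} \approx -1.4043$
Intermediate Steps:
$I = -90$ ($I = 18 \left(-5\right) = -90$)
$Y{\left(O \right)} = - \frac{3}{94}$ ($Y{\left(O \right)} = \frac{3}{-4 - 90} = \frac{3}{-94} = 3 \left(- \frac{1}{94}\right) = - \frac{3}{94}$)
$\left(-15 + \left(\left(P - 11\right) + 30\right)\right) Y{\left(-7 \right)} = \left(-15 + \left(\left(40 - 11\right) + 30\right)\right) \left(- \frac{3}{94}\right) = \left(-15 + \left(29 + 30\right)\right) \left(- \frac{3}{94}\right) = \left(-15 + 59\right) \left(- \frac{3}{94}\right) = 44 \left(- \frac{3}{94}\right) = - \frac{66}{47}$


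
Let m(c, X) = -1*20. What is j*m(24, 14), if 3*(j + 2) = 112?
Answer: -2120/3 ≈ -706.67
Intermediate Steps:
m(c, X) = -20
j = 106/3 (j = -2 + (⅓)*112 = -2 + 112/3 = 106/3 ≈ 35.333)
j*m(24, 14) = (106/3)*(-20) = -2120/3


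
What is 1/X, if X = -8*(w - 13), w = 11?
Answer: 1/16 ≈ 0.062500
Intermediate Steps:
X = 16 (X = -8*(11 - 13) = -8*(-2) = 16)
1/X = 1/16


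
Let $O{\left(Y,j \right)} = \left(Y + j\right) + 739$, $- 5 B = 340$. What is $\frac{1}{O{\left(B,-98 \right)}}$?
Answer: $\frac{1}{573} \approx 0.0017452$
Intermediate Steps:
$B = -68$ ($B = \left(- \frac{1}{5}\right) 340 = -68$)
$O{\left(Y,j \right)} = 739 + Y + j$
$\frac{1}{O{\left(B,-98 \right)}} = \frac{1}{739 - 68 - 98} = \frac{1}{573}$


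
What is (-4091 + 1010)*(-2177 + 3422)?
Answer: -3835845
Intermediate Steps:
(-4091 + 1010)*(-2177 + 3422) = -3081*1245 = -3835845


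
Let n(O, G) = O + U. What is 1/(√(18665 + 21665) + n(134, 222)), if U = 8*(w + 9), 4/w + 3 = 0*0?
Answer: -879/9787 + 9*√40330/19574 ≈ 0.0025243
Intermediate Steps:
w = -4/3 (w = 4/(-3 + 0*0) = 4/(-3 + 0) = 4/(-3) = 4*(-⅓) = -4/3 ≈ -1.3333)
U = 184/3 (U = 8*(-4/3 + 9) = 8*(23/3) = 184/3 ≈ 61.333)
n(O, G) = 184/3 + O (n(O, G) = O + 184/3 = 184/3 + O)
1/(√(18665 + 21665) + n(134, 222)) = 1/(√(18665 + 21665) + (184/3 + 134)) = 1/(√40330 + 586/3) = 1/(586/3 + √40330)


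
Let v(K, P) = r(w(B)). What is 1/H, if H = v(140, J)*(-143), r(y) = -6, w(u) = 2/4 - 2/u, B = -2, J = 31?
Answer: 1/858 ≈ 0.0011655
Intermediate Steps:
w(u) = ½ - 2/u (w(u) = 2*(¼) - 2/u = ½ - 2/u)
v(K, P) = -6
H = 858 (H = -6*(-143) = 858)
1/H = 1/858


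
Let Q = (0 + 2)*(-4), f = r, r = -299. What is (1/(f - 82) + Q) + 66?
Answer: 22097/381 ≈ 57.997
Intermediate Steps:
f = -299
Q = -8 (Q = 2*(-4) = -8)
(1/(f - 82) + Q) + 66 = (1/(-299 - 82) - 8) + 66 = (1/(-381) - 8) + 66 = (-1/381 - 8) + 66 = -3049/381 + 66 = 22097/381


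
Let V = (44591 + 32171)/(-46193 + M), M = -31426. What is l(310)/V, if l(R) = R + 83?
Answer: -30504267/76762 ≈ -397.39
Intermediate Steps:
V = -76762/77619 (V = (44591 + 32171)/(-46193 - 31426) = 76762/(-77619) = 76762*(-1/77619) = -76762/77619 ≈ -0.98896)
l(R) = 83 + R
l(310)/V = (83 + 310)/(-76762/77619) = 393*(-77619/76762) = -30504267/76762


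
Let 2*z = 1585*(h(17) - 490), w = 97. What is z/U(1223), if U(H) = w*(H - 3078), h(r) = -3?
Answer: 156281/71974 ≈ 2.1714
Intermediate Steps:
U(H) = -298566 + 97*H (U(H) = 97*(H - 3078) = 97*(-3078 + H) = -298566 + 97*H)
z = -781405/2 (z = (1585*(-3 - 490))/2 = (1585*(-493))/2 = (½)*(-781405) = -781405/2 ≈ -3.9070e+5)
z/U(1223) = -781405/(2*(-298566 + 97*1223)) = -781405/(2*(-298566 + 118631)) = -781405/2/(-179935) = -781405/2*(-1/179935) = 156281/71974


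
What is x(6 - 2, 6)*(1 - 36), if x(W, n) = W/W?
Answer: -35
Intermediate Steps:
x(W, n) = 1
x(6 - 2, 6)*(1 - 36) = 1*(1 - 36) = 1*(-35) = -35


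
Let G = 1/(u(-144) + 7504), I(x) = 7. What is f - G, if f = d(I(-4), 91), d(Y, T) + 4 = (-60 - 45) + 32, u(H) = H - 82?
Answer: -560407/7278 ≈ -77.000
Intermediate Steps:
u(H) = -82 + H
d(Y, T) = -77 (d(Y, T) = -4 + ((-60 - 45) + 32) = -4 + (-105 + 32) = -4 - 73 = -77)
f = -77
G = 1/7278 (G = 1/((-82 - 144) + 7504) = 1/(-226 + 7504) = 1/7278 ≈ 0.00013740)
f - G = -77 - 1*1/7278 = -77 - 1/7278 = -560407/7278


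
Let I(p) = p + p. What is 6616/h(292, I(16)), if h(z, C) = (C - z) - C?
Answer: -1654/73 ≈ -22.658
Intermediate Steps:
I(p) = 2*p
h(z, C) = -z
6616/h(292, I(16)) = 6616/((-1*292)) = 6616/(-292) = 6616*(-1/292) = -1654/73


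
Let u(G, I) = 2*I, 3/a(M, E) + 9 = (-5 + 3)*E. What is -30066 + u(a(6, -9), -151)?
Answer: -30368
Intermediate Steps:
a(M, E) = 3/(-9 - 2*E) (a(M, E) = 3/(-9 + (-5 + 3)*E) = 3/(-9 - 2*E))
-30066 + u(a(6, -9), -151) = -30066 + 2*(-151) = -30066 - 302 = -30368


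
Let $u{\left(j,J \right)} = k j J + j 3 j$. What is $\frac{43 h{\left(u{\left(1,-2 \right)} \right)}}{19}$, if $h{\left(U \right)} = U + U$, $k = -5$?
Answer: $\frac{1118}{19} \approx 58.842$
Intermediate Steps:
$u{\left(j,J \right)} = 3 j^{2} - 5 J j$ ($u{\left(j,J \right)} = - 5 j J + j 3 j = - 5 J j + 3 j j = - 5 J j + 3 j^{2} = 3 j^{2} - 5 J j$)
$h{\left(U \right)} = 2 U$
$\frac{43 h{\left(u{\left(1,-2 \right)} \right)}}{19} = \frac{43 \cdot 2 \cdot 1 \left(\left(-5\right) \left(-2\right) + 3 \cdot 1\right)}{19} = 43 \cdot 2 \cdot 1 \left(10 + 3\right) \frac{1}{19} = 43 \cdot 2 \cdot 1 \cdot 13 \cdot \frac{1}{19} = 43 \cdot 2 \cdot 13 \cdot \frac{1}{19} = 43 \cdot 26 \cdot \frac{1}{19} = 1118 \cdot \frac{1}{19} = \frac{1118}{19}$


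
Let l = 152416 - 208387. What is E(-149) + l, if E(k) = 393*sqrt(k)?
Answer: -55971 + 393*I*sqrt(149) ≈ -55971.0 + 4797.2*I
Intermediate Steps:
l = -55971
E(-149) + l = 393*sqrt(-149) - 55971 = 393*(I*sqrt(149)) - 55971 = 393*I*sqrt(149) - 55971 = -55971 + 393*I*sqrt(149)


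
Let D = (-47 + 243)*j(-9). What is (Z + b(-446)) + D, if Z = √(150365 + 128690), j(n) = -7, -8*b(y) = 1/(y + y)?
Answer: -9790591/7136 + 7*√5695 ≈ -843.74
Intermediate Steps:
b(y) = -1/(16*y) (b(y) = -1/(8*(y + y)) = -1/(2*y)/8 = -1/(16*y))
Z = 7*√5695 (Z = √279055 = 7*√5695 ≈ 528.26)
D = -1372 (D = (-47 + 243)*(-7) = 196*(-7) = -1372)
(Z + b(-446)) + D = (7*√5695 - 1/16/(-446)) - 1372 = (7*√5695 - 1/16*(-1/446)) - 1372 = (7*√5695 + 1/7136) - 1372 = (1/7136 + 7*√5695) - 1372 = -9790591/7136 + 7*√5695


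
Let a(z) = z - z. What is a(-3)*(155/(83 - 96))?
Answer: 0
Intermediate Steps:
a(z) = 0
a(-3)*(155/(83 - 96)) = 0*(155/(83 - 96)) = 0*(155/(-13)) = 0*(155*(-1/13)) = 0*(-155/13) = 0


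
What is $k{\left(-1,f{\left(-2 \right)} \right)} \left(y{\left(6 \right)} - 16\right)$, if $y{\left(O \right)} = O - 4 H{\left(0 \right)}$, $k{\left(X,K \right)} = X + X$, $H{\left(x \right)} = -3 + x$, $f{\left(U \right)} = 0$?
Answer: $-4$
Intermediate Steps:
$k{\left(X,K \right)} = 2 X$
$y{\left(O \right)} = 12 + O$ ($y{\left(O \right)} = O - 4 \left(-3 + 0\right) = O - -12 = O + 12 = 12 + O$)
$k{\left(-1,f{\left(-2 \right)} \right)} \left(y{\left(6 \right)} - 16\right) = 2 \left(-1\right) \left(\left(12 + 6\right) - 16\right) = - 2 \left(18 - 16\right) = \left(-2\right) 2 = -4$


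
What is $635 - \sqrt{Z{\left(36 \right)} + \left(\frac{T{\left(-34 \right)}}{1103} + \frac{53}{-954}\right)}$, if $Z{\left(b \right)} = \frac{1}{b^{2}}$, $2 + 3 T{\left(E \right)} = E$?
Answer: $635 - \frac{i \sqrt{103533095}}{39708} \approx 635.0 - 0.25625 i$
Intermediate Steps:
$T{\left(E \right)} = - \frac{2}{3} + \frac{E}{3}$
$Z{\left(b \right)} = \frac{1}{b^{2}}$
$635 - \sqrt{Z{\left(36 \right)} + \left(\frac{T{\left(-34 \right)}}{1103} + \frac{53}{-954}\right)} = 635 - \sqrt{\frac{1}{1296} + \left(\frac{- \frac{2}{3} + \frac{1}{3} \left(-34\right)}{1103} + \frac{53}{-954}\right)} = 635 - \sqrt{\frac{1}{1296} + \left(\left(- \frac{2}{3} - \frac{34}{3}\right) \frac{1}{1103} + 53 \left(- \frac{1}{954}\right)\right)} = 635 - \sqrt{\frac{1}{1296} - \frac{1319}{19854}} = 635 - \sqrt{- \frac{93865}{1429488}} = 635 - \frac{i \sqrt{103533095}}{39708}$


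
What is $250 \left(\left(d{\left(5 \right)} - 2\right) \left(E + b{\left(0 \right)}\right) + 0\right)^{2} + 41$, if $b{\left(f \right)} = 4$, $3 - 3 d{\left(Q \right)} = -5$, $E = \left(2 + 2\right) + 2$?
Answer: $\frac{100369}{9} \approx 11152.0$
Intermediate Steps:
$E = 6$ ($E = 4 + 2 = 6$)
$d{\left(Q \right)} = \frac{8}{3}$ ($d{\left(Q \right)} = 1 - - \frac{5}{3} = 1 + \frac{5}{3} = \frac{8}{3}$)
$250 \left(\left(d{\left(5 \right)} - 2\right) \left(E + b{\left(0 \right)}\right) + 0\right)^{2} + 41 = 250 \left(\left(\frac{8}{3} - 2\right) \left(6 + 4\right) + 0\right)^{2} + 41 = 250 \left(\frac{2}{3} \cdot 10 + 0\right)^{2} + 41 = 250 \left(\frac{20}{3} + 0\right)^{2} + 41 = 250 \left(\frac{20}{3}\right)^{2} + 41 = 250 \cdot \frac{400}{9} + 41 = \frac{100000}{9} + 41 = \frac{100369}{9}$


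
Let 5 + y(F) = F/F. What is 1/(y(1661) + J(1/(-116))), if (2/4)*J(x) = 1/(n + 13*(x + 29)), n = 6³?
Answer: -68775/274868 ≈ -0.25021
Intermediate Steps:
n = 216
y(F) = -4 (y(F) = -5 + F/F = -5 + 1 = -4)
J(x) = 2/(593 + 13*x) (J(x) = 2/(216 + 13*(x + 29)) = 2/(216 + 13*(29 + x)) = 2/(216 + (377 + 13*x)) = 2/(593 + 13*x))
1/(y(1661) + J(1/(-116))) = 1/(-4 + 2/(593 + 13/(-116))) = 1/(-4 + 2/(593 + 13*(-1/116))) = 1/(-4 + 2/(593 - 13/116)) = 1/(-4 + 2/(68775/116)) = 1/(-4 + 2*(116/68775)) = 1/(-4 + 232/68775) = 1/(-274868/68775) = -68775/274868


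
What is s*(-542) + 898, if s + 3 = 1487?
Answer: -803430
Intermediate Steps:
s = 1484 (s = -3 + 1487 = 1484)
s*(-542) + 898 = 1484*(-542) + 898 = -804328 + 898 = -803430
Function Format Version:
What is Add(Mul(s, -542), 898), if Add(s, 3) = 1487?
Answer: -803430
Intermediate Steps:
s = 1484 (s = Add(-3, 1487) = 1484)
Add(Mul(s, -542), 898) = Add(Mul(1484, -542), 898) = Add(-804328, 898) = -803430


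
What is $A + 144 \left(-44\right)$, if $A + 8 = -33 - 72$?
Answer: $-6449$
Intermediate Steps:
$A = -113$ ($A = -8 - 105 = -113$)
$A + 144 \left(-44\right) = -113 + 144 \left(-44\right) = -113 - 6336 = -6449$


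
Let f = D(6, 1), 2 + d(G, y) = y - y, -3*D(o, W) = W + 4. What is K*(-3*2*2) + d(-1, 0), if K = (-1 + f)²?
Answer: -262/3 ≈ -87.333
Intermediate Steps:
D(o, W) = -4/3 - W/3 (D(o, W) = -(W + 4)/3 = -(4 + W)/3 = -4/3 - W/3)
d(G, y) = -2 (d(G, y) = -2 + (y - y) = -2 + 0 = -2)
f = -5/3 (f = -4/3 - ⅓*1 = -4/3 - ⅓ = -5/3 ≈ -1.6667)
K = 64/9 (K = (-1 - 5/3)² = (-8/3)² = 64/9 ≈ 7.1111)
K*(-3*2*2) + d(-1, 0) = 64*(-3*2*2)/9 - 2 = 64*(-6*2)/9 - 2 = (64/9)*(-12) - 2 = -256/3 - 2 = -262/3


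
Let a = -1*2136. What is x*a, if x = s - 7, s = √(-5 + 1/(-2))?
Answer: 14952 - 1068*I*√22 ≈ 14952.0 - 5009.4*I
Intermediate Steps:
a = -2136
s = I*√22/2 (s = √(-5 - ½) = √(-11/2) = I*√22/2 ≈ 2.3452*I)
x = -7 + I*√22/2 (x = I*√22/2 - 7 = -7 + I*√22/2 ≈ -7.0 + 2.3452*I)
x*a = (-7 + I*√22/2)*(-2136) = 14952 - 1068*I*√22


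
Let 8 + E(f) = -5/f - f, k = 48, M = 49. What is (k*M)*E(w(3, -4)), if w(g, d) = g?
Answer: -29792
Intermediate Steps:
E(f) = -8 - f - 5/f (E(f) = -8 + (-5/f - f) = -8 + (-f - 5/f) = -8 - f - 5/f)
(k*M)*E(w(3, -4)) = (48*49)*(-8 - 1*3 - 5/3) = 2352*(-8 - 3 - 5*1/3) = 2352*(-8 - 3 - 5/3) = 2352*(-38/3) = -29792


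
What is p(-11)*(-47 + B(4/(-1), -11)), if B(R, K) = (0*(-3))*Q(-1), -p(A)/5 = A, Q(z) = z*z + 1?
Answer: -2585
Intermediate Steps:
Q(z) = 1 + z² (Q(z) = z² + 1 = 1 + z²)
p(A) = -5*A
B(R, K) = 0 (B(R, K) = (0*(-3))*(1 + (-1)²) = 0*(1 + 1) = 0*2 = 0)
p(-11)*(-47 + B(4/(-1), -11)) = (-5*(-11))*(-47 + 0) = 55*(-47) = -2585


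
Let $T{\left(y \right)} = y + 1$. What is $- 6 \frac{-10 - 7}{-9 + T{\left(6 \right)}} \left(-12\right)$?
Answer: $612$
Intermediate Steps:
$T{\left(y \right)} = 1 + y$
$- 6 \frac{-10 - 7}{-9 + T{\left(6 \right)}} \left(-12\right) = - 6 \frac{-10 - 7}{-9 + \left(1 + 6\right)} \left(-12\right) = - 6 \left(- \frac{17}{-9 + 7}\right) \left(-12\right) = - 6 \left(- \frac{17}{-2}\right) \left(-12\right) = - 6 \left(\left(-17\right) \left(- \frac{1}{2}\right)\right) \left(-12\right) = \left(-6\right) \frac{17}{2} \left(-12\right) = \left(-51\right) \left(-12\right) = 612$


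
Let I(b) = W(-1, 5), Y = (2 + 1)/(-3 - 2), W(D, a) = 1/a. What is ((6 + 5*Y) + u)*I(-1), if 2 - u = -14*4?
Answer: 61/5 ≈ 12.200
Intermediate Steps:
Y = -3/5 (Y = 3/(-5) = 3*(-1/5) = -3/5 ≈ -0.60000)
I(b) = 1/5
u = 58 (u = 2 - (-14)*4 = 2 - 1*(-56) = 2 + 56 = 58)
((6 + 5*Y) + u)*I(-1) = ((6 + 5*(-3/5)) + 58)*(1/5) = ((6 - 3) + 58)*(1/5) = (3 + 58)*(1/5) = 61*(1/5) = 61/5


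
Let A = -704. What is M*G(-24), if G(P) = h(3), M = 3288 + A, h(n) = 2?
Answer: 5168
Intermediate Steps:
M = 2584 (M = 3288 - 704 = 2584)
G(P) = 2
M*G(-24) = 2584*2 = 5168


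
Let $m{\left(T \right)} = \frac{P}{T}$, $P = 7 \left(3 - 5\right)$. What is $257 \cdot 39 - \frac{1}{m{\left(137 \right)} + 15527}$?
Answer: $\frac{21320775118}{2127185} \approx 10023.0$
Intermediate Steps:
$P = -14$ ($P = 7 \left(-2\right) = -14$)
$m{\left(T \right)} = - \frac{14}{T}$
$257 \cdot 39 - \frac{1}{m{\left(137 \right)} + 15527} = 257 \cdot 39 - \frac{1}{- \frac{14}{137} + 15527} = 10023 - \frac{1}{\left(-14\right) \frac{1}{137} + 15527} = 10023 - \frac{1}{- \frac{14}{137} + 15527} = 10023 - \frac{1}{\frac{2127185}{137}} = 10023 - \frac{137}{2127185} = \frac{21320775118}{2127185}$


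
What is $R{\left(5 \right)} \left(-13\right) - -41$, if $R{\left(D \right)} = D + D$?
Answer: $-89$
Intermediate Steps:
$R{\left(D \right)} = 2 D$
$R{\left(5 \right)} \left(-13\right) - -41 = 2 \cdot 5 \left(-13\right) - -41 = 10 \left(-13\right) + 41 = -130 + 41 = -89$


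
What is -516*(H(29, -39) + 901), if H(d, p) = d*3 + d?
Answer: -524772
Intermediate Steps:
H(d, p) = 4*d (H(d, p) = 3*d + d = 4*d)
-516*(H(29, -39) + 901) = -516*(4*29 + 901) = -516*(116 + 901) = -516*1017 = -524772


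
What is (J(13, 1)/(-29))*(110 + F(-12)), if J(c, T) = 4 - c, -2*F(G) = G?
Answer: 36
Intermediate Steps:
F(G) = -G/2
(J(13, 1)/(-29))*(110 + F(-12)) = ((4 - 1*13)/(-29))*(110 - ½*(-12)) = ((4 - 13)*(-1/29))*(110 + 6) = -9*(-1/29)*116 = (9/29)*116 = 36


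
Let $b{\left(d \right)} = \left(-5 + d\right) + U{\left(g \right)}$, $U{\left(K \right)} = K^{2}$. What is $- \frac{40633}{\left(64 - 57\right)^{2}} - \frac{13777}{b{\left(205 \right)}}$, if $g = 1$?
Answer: $- \frac{8842306}{9849} \approx -897.79$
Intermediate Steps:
$b{\left(d \right)} = -4 + d$ ($b{\left(d \right)} = \left(-5 + d\right) + 1^{2} = \left(-5 + d\right) + 1 = -4 + d$)
$- \frac{40633}{\left(64 - 57\right)^{2}} - \frac{13777}{b{\left(205 \right)}} = - \frac{40633}{\left(64 - 57\right)^{2}} - \frac{13777}{-4 + 205} = - \frac{40633}{7^{2}} - \frac{13777}{201} = - \frac{40633}{49} - \frac{13777}{201} = - \frac{8842306}{9849}$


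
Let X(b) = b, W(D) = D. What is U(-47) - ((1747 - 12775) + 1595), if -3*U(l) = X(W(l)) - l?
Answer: 9433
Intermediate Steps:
U(l) = 0 (U(l) = -(l - l)/3 = -1/3*0 = 0)
U(-47) - ((1747 - 12775) + 1595) = 0 - ((1747 - 12775) + 1595) = 0 - (-11028 + 1595) = 0 - 1*(-9433) = 0 + 9433 = 9433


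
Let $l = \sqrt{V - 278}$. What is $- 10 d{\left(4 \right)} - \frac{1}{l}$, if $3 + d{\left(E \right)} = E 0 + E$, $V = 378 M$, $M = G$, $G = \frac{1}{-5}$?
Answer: $-10 + \frac{i \sqrt{2210}}{884} \approx -10.0 + 0.053179 i$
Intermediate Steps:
$G = - \frac{1}{5} \approx -0.2$
$M = - \frac{1}{5} \approx -0.2$
$V = - \frac{378}{5}$ ($V = 378 \left(- \frac{1}{5}\right) = - \frac{378}{5} \approx -75.6$)
$l = \frac{2 i \sqrt{2210}}{5}$ ($l = \sqrt{- \frac{378}{5} - 278} = \sqrt{- \frac{1768}{5}} = \frac{2 i \sqrt{2210}}{5} \approx 18.804 i$)
$d{\left(E \right)} = -3 + E$ ($d{\left(E \right)} = -3 + \left(E 0 + E\right) = -3 + \left(0 + E\right) = -3 + E$)
$- 10 d{\left(4 \right)} - \frac{1}{l} = - 10 \left(-3 + 4\right) - \frac{1}{\frac{2}{5} i \sqrt{2210}} = \left(-10\right) 1 - - \frac{i \sqrt{2210}}{884} = -10 + \frac{i \sqrt{2210}}{884}$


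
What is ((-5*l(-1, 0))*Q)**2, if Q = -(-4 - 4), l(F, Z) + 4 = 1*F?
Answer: 40000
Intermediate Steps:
l(F, Z) = -4 + F (l(F, Z) = -4 + 1*F = -4 + F)
Q = 8 (Q = -1*(-8) = 8)
((-5*l(-1, 0))*Q)**2 = (-5*(-4 - 1)*8)**2 = (-5*(-5)*8)**2 = (25*8)**2 = 200**2 = 40000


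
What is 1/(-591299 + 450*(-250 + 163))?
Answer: -1/630449 ≈ -1.5862e-6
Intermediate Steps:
1/(-591299 + 450*(-250 + 163)) = 1/(-591299 + 450*(-87)) = 1/(-591299 - 39150) = 1/(-630449) = -1/630449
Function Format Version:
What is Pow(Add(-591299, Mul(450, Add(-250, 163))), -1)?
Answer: Rational(-1, 630449) ≈ -1.5862e-6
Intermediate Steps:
Pow(Add(-591299, Mul(450, Add(-250, 163))), -1) = Pow(Add(-591299, Mul(450, -87)), -1) = Pow(Add(-591299, -39150), -1) = Pow(-630449, -1) = Rational(-1, 630449)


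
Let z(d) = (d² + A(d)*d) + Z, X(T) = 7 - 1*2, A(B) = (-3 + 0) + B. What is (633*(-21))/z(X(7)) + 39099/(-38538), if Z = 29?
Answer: -85797995/411072 ≈ -208.72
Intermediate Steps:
A(B) = -3 + B
X(T) = 5 (X(T) = 7 - 2 = 5)
z(d) = 29 + d² + d*(-3 + d) (z(d) = (d² + (-3 + d)*d) + 29 = (d² + d*(-3 + d)) + 29 = 29 + d² + d*(-3 + d))
(633*(-21))/z(X(7)) + 39099/(-38538) = (633*(-21))/(29 + 5² + 5*(-3 + 5)) + 39099/(-38538) = -13293/(29 + 25 + 5*2) + 39099*(-1/38538) = -13293/(29 + 25 + 10) - 13033/12846 = -13293/64 - 13033/12846 = -85797995/411072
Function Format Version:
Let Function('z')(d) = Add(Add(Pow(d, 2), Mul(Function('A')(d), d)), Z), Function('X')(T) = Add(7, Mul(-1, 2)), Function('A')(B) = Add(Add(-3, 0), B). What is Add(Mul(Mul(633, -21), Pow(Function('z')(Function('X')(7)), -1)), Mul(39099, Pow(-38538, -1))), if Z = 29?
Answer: Rational(-85797995, 411072) ≈ -208.72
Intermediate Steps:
Function('A')(B) = Add(-3, B)
Function('X')(T) = 5 (Function('X')(T) = Add(7, -2) = 5)
Function('z')(d) = Add(29, Pow(d, 2), Mul(d, Add(-3, d))) (Function('z')(d) = Add(Add(Pow(d, 2), Mul(Add(-3, d), d)), 29) = Add(Add(Pow(d, 2), Mul(d, Add(-3, d))), 29) = Add(29, Pow(d, 2), Mul(d, Add(-3, d))))
Add(Mul(Mul(633, -21), Pow(Function('z')(Function('X')(7)), -1)), Mul(39099, Pow(-38538, -1))) = Add(Mul(Mul(633, -21), Pow(Add(29, Pow(5, 2), Mul(5, Add(-3, 5))), -1)), Mul(39099, Pow(-38538, -1))) = Add(Mul(-13293, Pow(Add(29, 25, Mul(5, 2)), -1)), Mul(39099, Rational(-1, 38538))) = Add(Mul(-13293, Pow(Add(29, 25, 10), -1)), Rational(-13033, 12846)) = Add(Mul(-13293, Pow(64, -1)), Rational(-13033, 12846)) = Add(Mul(-13293, Rational(1, 64)), Rational(-13033, 12846)) = Add(Rational(-13293, 64), Rational(-13033, 12846)) = Rational(-85797995, 411072)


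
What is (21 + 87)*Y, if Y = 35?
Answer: 3780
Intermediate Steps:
(21 + 87)*Y = (21 + 87)*35 = 108*35 = 3780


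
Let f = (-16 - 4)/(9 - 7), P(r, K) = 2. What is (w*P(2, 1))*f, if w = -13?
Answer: 260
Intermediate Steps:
f = -10 (f = -20/2 = -20*½ = -10)
(w*P(2, 1))*f = -13*2*(-10) = -26*(-10) = 260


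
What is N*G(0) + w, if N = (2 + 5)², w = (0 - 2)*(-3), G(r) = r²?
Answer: 6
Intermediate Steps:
w = 6 (w = -2*(-3) = 6)
N = 49 (N = 7² = 49)
N*G(0) + w = 49*0² + 6 = 49*0 + 6 = 0 + 6 = 6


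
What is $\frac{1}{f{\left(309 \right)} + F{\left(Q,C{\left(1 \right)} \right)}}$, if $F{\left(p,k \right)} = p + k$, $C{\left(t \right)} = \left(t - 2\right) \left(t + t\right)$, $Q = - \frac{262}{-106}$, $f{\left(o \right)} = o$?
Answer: $\frac{53}{16402} \approx 0.0032313$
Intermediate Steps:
$Q = \frac{131}{53}$ ($Q = \left(-262\right) \left(- \frac{1}{106}\right) = \frac{131}{53} \approx 2.4717$)
$C{\left(t \right)} = 2 t \left(-2 + t\right)$ ($C{\left(t \right)} = \left(-2 + t\right) 2 t = 2 t \left(-2 + t\right)$)
$F{\left(p,k \right)} = k + p$
$\frac{1}{f{\left(309 \right)} + F{\left(Q,C{\left(1 \right)} \right)}} = \frac{1}{309 + \left(2 \cdot 1 \left(-2 + 1\right) + \frac{131}{53}\right)} = \frac{1}{309 + \left(2 \cdot 1 \left(-1\right) + \frac{131}{53}\right)} = \frac{1}{309 + \left(-2 + \frac{131}{53}\right)} = \frac{1}{309 + \frac{25}{53}} = \frac{1}{\frac{16402}{53}} = \frac{53}{16402}$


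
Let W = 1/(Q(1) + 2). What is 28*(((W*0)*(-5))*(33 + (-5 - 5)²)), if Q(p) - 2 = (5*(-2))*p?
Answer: 0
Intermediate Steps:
Q(p) = 2 - 10*p (Q(p) = 2 + (5*(-2))*p = 2 - 10*p)
W = -⅙ (W = 1/((2 - 10*1) + 2) = 1/((2 - 10) + 2) = 1/(-8 + 2) = 1/(-6) = -⅙ ≈ -0.16667)
28*(((W*0)*(-5))*(33 + (-5 - 5)²)) = 28*((-⅙*0*(-5))*(33 + (-5 - 5)²)) = 28*((0*(-5))*(33 + (-10)²)) = 28*(0*(33 + 100)) = 28*(0*133) = 28*0 = 0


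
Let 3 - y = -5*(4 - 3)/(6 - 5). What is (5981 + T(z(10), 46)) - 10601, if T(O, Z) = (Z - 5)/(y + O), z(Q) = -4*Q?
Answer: -147881/32 ≈ -4621.3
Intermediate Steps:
y = 8 (y = 3 - (-5)*(4 - 3)/(6 - 5) = 3 - (-5)*1/1 = 3 - (-5)*1*1 = 3 - (-5) = 3 - 1*(-5) = 3 + 5 = 8)
T(O, Z) = (-5 + Z)/(8 + O) (T(O, Z) = (Z - 5)/(8 + O) = (-5 + Z)/(8 + O))
(5981 + T(z(10), 46)) - 10601 = (5981 + (-5 + 46)/(8 - 4*10)) - 10601 = (5981 + 41/(8 - 40)) - 10601 = (5981 + 41/(-32)) - 10601 = (5981 - 1/32*41) - 10601 = (5981 - 41/32) - 10601 = 191351/32 - 10601 = -147881/32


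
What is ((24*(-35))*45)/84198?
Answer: -6300/14033 ≈ -0.44894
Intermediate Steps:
((24*(-35))*45)/84198 = -840*45*(1/84198) = -37800*1/84198 = -6300/14033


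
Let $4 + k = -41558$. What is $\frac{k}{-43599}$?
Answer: $\frac{13854}{14533} \approx 0.95328$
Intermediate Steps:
$k = -41562$ ($k = -4 - 41558 = -41562$)
$\frac{k}{-43599} = - \frac{41562}{-43599} = \left(-41562\right) \left(- \frac{1}{43599}\right) = \frac{13854}{14533}$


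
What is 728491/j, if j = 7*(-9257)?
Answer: -728491/64799 ≈ -11.242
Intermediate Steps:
j = -64799
728491/j = 728491/(-64799) = 728491*(-1/64799) = -728491/64799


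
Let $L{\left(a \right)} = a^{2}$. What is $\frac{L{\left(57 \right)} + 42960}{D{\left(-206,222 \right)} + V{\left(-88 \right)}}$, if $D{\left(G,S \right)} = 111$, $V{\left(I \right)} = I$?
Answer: $\frac{46209}{23} \approx 2009.1$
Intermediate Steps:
$\frac{L{\left(57 \right)} + 42960}{D{\left(-206,222 \right)} + V{\left(-88 \right)}} = \frac{57^{2} + 42960}{111 - 88} = \frac{3249 + 42960}{23} = 46209 \cdot \frac{1}{23} = \frac{46209}{23}$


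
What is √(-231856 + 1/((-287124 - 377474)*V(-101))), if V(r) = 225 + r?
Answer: 3*I*√43739847917887195866/41205076 ≈ 481.51*I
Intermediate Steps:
√(-231856 + 1/((-287124 - 377474)*V(-101))) = √(-231856 + 1/((-287124 - 377474)*(225 - 101))) = √(-231856 + 1/(-664598*124)) = √(-231856 - 1/664598*1/124) = √(-231856 - 1/82410152) = √(-19107288202113/82410152) = 3*I*√43739847917887195866/41205076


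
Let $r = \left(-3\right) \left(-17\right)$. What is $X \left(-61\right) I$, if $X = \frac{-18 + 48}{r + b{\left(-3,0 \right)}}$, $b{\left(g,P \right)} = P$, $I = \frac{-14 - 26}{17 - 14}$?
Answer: $\frac{24400}{51} \approx 478.43$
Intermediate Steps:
$I = - \frac{40}{3} \approx -13.333$
$r = 51$
$X = \frac{10}{17}$ ($X = \frac{-18 + 48}{51 + 0} = \frac{30}{51} = 30 \cdot \frac{1}{51} = \frac{10}{17} \approx 0.58823$)
$X \left(-61\right) I = \frac{10}{17} \left(-61\right) \left(- \frac{40}{3}\right) = \left(- \frac{610}{17}\right) \left(- \frac{40}{3}\right) = \frac{24400}{51}$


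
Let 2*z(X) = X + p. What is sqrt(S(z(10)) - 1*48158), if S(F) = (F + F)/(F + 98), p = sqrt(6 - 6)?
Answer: 2*I*sqrt(127726798)/103 ≈ 219.45*I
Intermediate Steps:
p = 0 (p = sqrt(0) = 0)
z(X) = X/2 (z(X) = (X + 0)/2 = X/2)
S(F) = 2*F/(98 + F) (S(F) = (2*F)/(98 + F) = 2*F/(98 + F))
sqrt(S(z(10)) - 1*48158) = sqrt(2*((1/2)*10)/(98 + (1/2)*10) - 1*48158) = sqrt(2*5/(98 + 5) - 48158) = sqrt(2*5/103 - 48158) = sqrt(2*5*(1/103) - 48158) = sqrt(10/103 - 48158) = sqrt(-4960264/103) = 2*I*sqrt(127726798)/103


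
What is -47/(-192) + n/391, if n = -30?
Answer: 12617/75072 ≈ 0.16807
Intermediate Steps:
-47/(-192) + n/391 = -47/(-192) - 30/391 = -47*(-1/192) - 30*1/391 = 47/192 - 30/391 = 12617/75072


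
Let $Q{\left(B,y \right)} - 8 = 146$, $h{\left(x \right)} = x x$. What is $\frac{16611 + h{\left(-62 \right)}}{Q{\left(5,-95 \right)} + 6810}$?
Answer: $\frac{20455}{6964} \approx 2.9372$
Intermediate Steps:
$h{\left(x \right)} = x^{2}$
$Q{\left(B,y \right)} = 154$ ($Q{\left(B,y \right)} = 8 + 146 = 154$)
$\frac{16611 + h{\left(-62 \right)}}{Q{\left(5,-95 \right)} + 6810} = \frac{16611 + \left(-62\right)^{2}}{154 + 6810} = \frac{16611 + 3844}{6964} = 20455 \cdot \frac{1}{6964} = \frac{20455}{6964}$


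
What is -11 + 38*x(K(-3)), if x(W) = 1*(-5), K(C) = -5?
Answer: -201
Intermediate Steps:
x(W) = -5
-11 + 38*x(K(-3)) = -11 + 38*(-5) = -11 - 190 = -201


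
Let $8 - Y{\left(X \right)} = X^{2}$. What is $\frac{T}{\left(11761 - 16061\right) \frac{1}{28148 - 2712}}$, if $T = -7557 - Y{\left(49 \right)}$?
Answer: $\frac{32837876}{1075} \approx 30547.0$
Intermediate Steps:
$Y{\left(X \right)} = 8 - X^{2}$
$T = -5164$ ($T = -7557 - \left(8 - 49^{2}\right) = -7557 - \left(8 - 2401\right) = -7557 - -2393 = -7557 + 2393 = -5164$)
$\frac{T}{\left(11761 - 16061\right) \frac{1}{28148 - 2712}} = - \frac{5164}{\left(11761 - 16061\right) \frac{1}{28148 - 2712}} = - \frac{5164}{\left(11761 - 16061\right) \frac{1}{25436}} = - \frac{5164}{\left(-4300\right) \frac{1}{25436}} = - \frac{5164}{- \frac{1075}{6359}} = \left(-5164\right) \left(- \frac{6359}{1075}\right) = \frac{32837876}{1075}$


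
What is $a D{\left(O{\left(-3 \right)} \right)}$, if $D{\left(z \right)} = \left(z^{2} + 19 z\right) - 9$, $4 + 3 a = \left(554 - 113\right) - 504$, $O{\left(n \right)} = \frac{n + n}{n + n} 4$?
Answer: $- \frac{5561}{3} \approx -1853.7$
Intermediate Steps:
$O{\left(n \right)} = 4$ ($O{\left(n \right)} = \frac{2 n}{2 n} 4 = 2 n \frac{1}{2 n} 4 = 1 \cdot 4 = 4$)
$a = - \frac{67}{3}$ ($a = - \frac{4}{3} + \frac{\left(554 - 113\right) - 504}{3} = - \frac{4}{3} + \frac{441 - 504}{3} = - \frac{4}{3} + \frac{1}{3} \left(-63\right) = - \frac{4}{3} - 21 = - \frac{67}{3} \approx -22.333$)
$D{\left(z \right)} = -9 + z^{2} + 19 z$
$a D{\left(O{\left(-3 \right)} \right)} = - \frac{67 \left(-9 + 4^{2} + 19 \cdot 4\right)}{3} = - \frac{67 \left(-9 + 16 + 76\right)}{3} = \left(- \frac{67}{3}\right) 83 = - \frac{5561}{3}$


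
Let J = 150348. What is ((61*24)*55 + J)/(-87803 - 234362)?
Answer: -230868/322165 ≈ -0.71661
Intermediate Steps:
((61*24)*55 + J)/(-87803 - 234362) = ((61*24)*55 + 150348)/(-87803 - 234362) = (1464*55 + 150348)/(-322165) = (80520 + 150348)*(-1/322165) = 230868*(-1/322165) = -230868/322165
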